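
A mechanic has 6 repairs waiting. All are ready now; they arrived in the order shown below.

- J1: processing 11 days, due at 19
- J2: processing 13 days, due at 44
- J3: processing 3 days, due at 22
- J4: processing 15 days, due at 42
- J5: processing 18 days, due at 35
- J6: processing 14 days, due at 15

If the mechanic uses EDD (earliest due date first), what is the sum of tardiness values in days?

72

EDD (increasing due date): J6 J1 J3 J5 J4 J2.
J6: 0→14, due 15, tardiness 0
J1: 14→25, due 19, tardiness 6
J3: 25→28, due 22, tardiness 6
J5: 28→46, due 35, tardiness 11
J4: 46→61, due 42, tardiness 19
J2: 61→74, due 44, tardiness 30
Sum = 0+6+6+11+19+30 = 72.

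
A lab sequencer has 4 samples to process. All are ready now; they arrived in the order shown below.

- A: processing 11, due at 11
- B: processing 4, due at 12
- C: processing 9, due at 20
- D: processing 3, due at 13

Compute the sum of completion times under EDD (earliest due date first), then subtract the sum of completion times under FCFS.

EDD (increasing due date): A B D C.
A: 0→11
B: 11→15
D: 15→18
C: 18→27
Sum = 11+15+18+27 = 71.
FIFO (arrival order): A B C D.
A: 0→11
B: 11→15
C: 15→24
D: 24→27
Sum = 11+15+24+27 = 77.
Difference = 71 − 77 = -6.

-6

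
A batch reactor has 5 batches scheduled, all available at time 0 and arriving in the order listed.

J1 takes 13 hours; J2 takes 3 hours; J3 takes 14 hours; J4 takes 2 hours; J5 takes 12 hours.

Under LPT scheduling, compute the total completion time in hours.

166

LPT (decreasing processing time): J3 J1 J5 J2 J4.
J3: 0→14
J1: 14→27
J5: 27→39
J2: 39→42
J4: 42→44
Sum = 14+27+39+42+44 = 166.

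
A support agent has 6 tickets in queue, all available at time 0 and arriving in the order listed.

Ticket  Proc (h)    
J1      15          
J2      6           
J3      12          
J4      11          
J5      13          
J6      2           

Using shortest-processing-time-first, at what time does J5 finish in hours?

SPT (increasing processing time): J6 J2 J4 J3 J5 J1.
J6: 0→2
J2: 2→8
J4: 8→19
J3: 19→31
J5: 31→44

44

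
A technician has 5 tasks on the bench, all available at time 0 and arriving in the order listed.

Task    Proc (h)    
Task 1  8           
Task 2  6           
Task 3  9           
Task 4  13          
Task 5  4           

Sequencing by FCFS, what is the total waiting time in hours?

FIFO (arrival order): Task 1 Task 2 Task 3 Task 4 Task 5.
Task 1: waits 0, runs 0→8
Task 2: waits 8, runs 8→14
Task 3: waits 14, runs 14→23
Task 4: waits 23, runs 23→36
Task 5: waits 36, runs 36→40
Sum = 0+8+14+23+36 = 81.

81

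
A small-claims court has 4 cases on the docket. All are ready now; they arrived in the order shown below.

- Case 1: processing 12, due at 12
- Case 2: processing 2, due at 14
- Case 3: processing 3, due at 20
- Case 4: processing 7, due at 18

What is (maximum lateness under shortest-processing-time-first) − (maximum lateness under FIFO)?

SPT (increasing processing time): Case 2 Case 3 Case 4 Case 1.
Case 2: 0→2, due 14, lateness -12
Case 3: 2→5, due 20, lateness -15
Case 4: 5→12, due 18, lateness -6
Case 1: 12→24, due 12, lateness 12
Maximum = 12.
FIFO (arrival order): Case 1 Case 2 Case 3 Case 4.
Case 1: 0→12, due 12, lateness 0
Case 2: 12→14, due 14, lateness 0
Case 3: 14→17, due 20, lateness -3
Case 4: 17→24, due 18, lateness 6
Maximum = 6.
Difference = 12 − 6 = 6.

6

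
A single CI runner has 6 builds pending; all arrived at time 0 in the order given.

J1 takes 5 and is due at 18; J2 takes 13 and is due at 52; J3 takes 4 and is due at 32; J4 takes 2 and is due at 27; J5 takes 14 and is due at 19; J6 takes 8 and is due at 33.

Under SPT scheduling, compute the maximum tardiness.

27

SPT (increasing processing time): J4 J3 J1 J6 J2 J5.
J4: 0→2, due 27, tardiness 0
J3: 2→6, due 32, tardiness 0
J1: 6→11, due 18, tardiness 0
J6: 11→19, due 33, tardiness 0
J2: 19→32, due 52, tardiness 0
J5: 32→46, due 19, tardiness 27
Maximum = 27.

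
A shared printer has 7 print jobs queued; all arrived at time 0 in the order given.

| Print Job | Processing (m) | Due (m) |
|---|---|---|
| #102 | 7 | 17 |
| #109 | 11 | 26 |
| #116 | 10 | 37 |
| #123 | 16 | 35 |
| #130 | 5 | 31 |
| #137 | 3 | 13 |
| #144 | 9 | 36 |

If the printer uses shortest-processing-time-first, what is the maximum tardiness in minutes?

26

SPT (increasing processing time): #137 #130 #102 #144 #116 #109 #123.
#137: 0→3, due 13, tardiness 0
#130: 3→8, due 31, tardiness 0
#102: 8→15, due 17, tardiness 0
#144: 15→24, due 36, tardiness 0
#116: 24→34, due 37, tardiness 0
#109: 34→45, due 26, tardiness 19
#123: 45→61, due 35, tardiness 26
Maximum = 26.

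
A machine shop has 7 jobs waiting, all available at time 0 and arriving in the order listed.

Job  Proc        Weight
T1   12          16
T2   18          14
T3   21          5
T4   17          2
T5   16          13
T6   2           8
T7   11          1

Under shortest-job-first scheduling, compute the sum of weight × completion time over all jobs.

SPT (increasing processing time): T6 T7 T1 T5 T4 T2 T3.
T6: finishes 2, weight 8, w·C = 16
T7: finishes 13, weight 1, w·C = 13
T1: finishes 25, weight 16, w·C = 400
T5: finishes 41, weight 13, w·C = 533
T4: finishes 58, weight 2, w·C = 116
T2: finishes 76, weight 14, w·C = 1064
T3: finishes 97, weight 5, w·C = 485
Sum = 16+13+400+533+116+1064+485 = 2627.

2627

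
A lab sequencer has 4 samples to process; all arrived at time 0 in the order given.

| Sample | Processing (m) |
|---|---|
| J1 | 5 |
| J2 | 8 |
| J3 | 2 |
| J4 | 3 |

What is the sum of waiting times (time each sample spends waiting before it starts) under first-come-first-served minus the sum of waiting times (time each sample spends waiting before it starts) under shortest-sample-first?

FIFO (arrival order): J1 J2 J3 J4.
J1: waits 0, runs 0→5
J2: waits 5, runs 5→13
J3: waits 13, runs 13→15
J4: waits 15, runs 15→18
Sum = 0+5+13+15 = 33.
SPT (increasing processing time): J3 J4 J1 J2.
J3: waits 0, runs 0→2
J4: waits 2, runs 2→5
J1: waits 5, runs 5→10
J2: waits 10, runs 10→18
Sum = 0+2+5+10 = 17.
Difference = 33 − 17 = 16.

16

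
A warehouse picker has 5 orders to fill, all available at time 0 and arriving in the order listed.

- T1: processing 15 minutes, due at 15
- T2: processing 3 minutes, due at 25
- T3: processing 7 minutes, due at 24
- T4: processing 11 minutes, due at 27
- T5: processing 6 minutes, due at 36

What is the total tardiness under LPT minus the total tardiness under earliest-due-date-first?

LPT (decreasing processing time): T1 T4 T3 T5 T2.
T1: 0→15, due 15, tardiness 0
T4: 15→26, due 27, tardiness 0
T3: 26→33, due 24, tardiness 9
T5: 33→39, due 36, tardiness 3
T2: 39→42, due 25, tardiness 17
Sum = 0+0+9+3+17 = 29.
EDD (increasing due date): T1 T3 T2 T4 T5.
T1: 0→15, due 15, tardiness 0
T3: 15→22, due 24, tardiness 0
T2: 22→25, due 25, tardiness 0
T4: 25→36, due 27, tardiness 9
T5: 36→42, due 36, tardiness 6
Sum = 0+0+0+9+6 = 15.
Difference = 29 − 15 = 14.

14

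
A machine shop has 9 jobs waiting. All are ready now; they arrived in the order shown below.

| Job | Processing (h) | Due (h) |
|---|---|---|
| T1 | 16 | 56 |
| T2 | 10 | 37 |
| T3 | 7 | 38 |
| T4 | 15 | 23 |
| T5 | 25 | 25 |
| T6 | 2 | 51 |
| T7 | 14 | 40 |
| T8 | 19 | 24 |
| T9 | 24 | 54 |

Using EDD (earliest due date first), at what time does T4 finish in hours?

15

EDD (increasing due date): T4 T8 T5 T2 T3 T7 T6 T9 T1.
T4: 0→15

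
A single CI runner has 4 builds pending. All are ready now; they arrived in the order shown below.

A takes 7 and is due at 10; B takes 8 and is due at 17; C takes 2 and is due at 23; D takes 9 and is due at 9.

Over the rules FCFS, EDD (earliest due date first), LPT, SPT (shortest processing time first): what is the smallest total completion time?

FIFO (arrival order): A B C D.
A: 0→7
B: 7→15
C: 15→17
D: 17→26
Sum = 7+15+17+26 = 65.
EDD (increasing due date): D A B C.
D: 0→9
A: 9→16
B: 16→24
C: 24→26
Sum = 9+16+24+26 = 75.
LPT (decreasing processing time): D B A C.
D: 0→9
B: 9→17
A: 17→24
C: 24→26
Sum = 9+17+24+26 = 76.
SPT (increasing processing time): C A B D.
C: 0→2
A: 2→9
B: 9→17
D: 17→26
Sum = 2+9+17+26 = 54.
FIFO 65, EDD 75, LPT 76, SPT 54 → minimum 54.

54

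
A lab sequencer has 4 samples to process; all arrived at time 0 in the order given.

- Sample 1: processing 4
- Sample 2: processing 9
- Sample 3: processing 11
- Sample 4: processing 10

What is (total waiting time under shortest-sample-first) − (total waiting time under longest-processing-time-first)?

SPT (increasing processing time): Sample 1 Sample 2 Sample 4 Sample 3.
Sample 1: waits 0, runs 0→4
Sample 2: waits 4, runs 4→13
Sample 4: waits 13, runs 13→23
Sample 3: waits 23, runs 23→34
Sum = 0+4+13+23 = 40.
LPT (decreasing processing time): Sample 3 Sample 4 Sample 2 Sample 1.
Sample 3: waits 0, runs 0→11
Sample 4: waits 11, runs 11→21
Sample 2: waits 21, runs 21→30
Sample 1: waits 30, runs 30→34
Sum = 0+11+21+30 = 62.
Difference = 40 − 62 = -22.

-22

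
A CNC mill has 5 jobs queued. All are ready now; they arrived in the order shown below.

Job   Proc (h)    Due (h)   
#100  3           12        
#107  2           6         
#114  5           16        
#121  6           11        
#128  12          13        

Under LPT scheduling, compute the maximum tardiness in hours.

22

LPT (decreasing processing time): #128 #121 #114 #100 #107.
#128: 0→12, due 13, tardiness 0
#121: 12→18, due 11, tardiness 7
#114: 18→23, due 16, tardiness 7
#100: 23→26, due 12, tardiness 14
#107: 26→28, due 6, tardiness 22
Maximum = 22.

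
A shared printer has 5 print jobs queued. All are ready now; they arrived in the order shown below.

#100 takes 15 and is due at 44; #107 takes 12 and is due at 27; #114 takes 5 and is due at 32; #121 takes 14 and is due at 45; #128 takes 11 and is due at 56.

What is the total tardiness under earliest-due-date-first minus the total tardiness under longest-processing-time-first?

-37

EDD (increasing due date): #107 #114 #100 #121 #128.
#107: 0→12, due 27, tardiness 0
#114: 12→17, due 32, tardiness 0
#100: 17→32, due 44, tardiness 0
#121: 32→46, due 45, tardiness 1
#128: 46→57, due 56, tardiness 1
Sum = 0+0+0+1+1 = 2.
LPT (decreasing processing time): #100 #121 #107 #128 #114.
#100: 0→15, due 44, tardiness 0
#121: 15→29, due 45, tardiness 0
#107: 29→41, due 27, tardiness 14
#128: 41→52, due 56, tardiness 0
#114: 52→57, due 32, tardiness 25
Sum = 0+0+14+0+25 = 39.
Difference = 2 − 39 = -37.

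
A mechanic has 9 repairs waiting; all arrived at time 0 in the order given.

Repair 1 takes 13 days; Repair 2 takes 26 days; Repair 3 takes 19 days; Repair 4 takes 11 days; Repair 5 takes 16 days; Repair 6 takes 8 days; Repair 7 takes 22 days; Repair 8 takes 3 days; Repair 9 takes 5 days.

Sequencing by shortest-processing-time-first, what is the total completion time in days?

445

SPT (increasing processing time): Repair 8 Repair 9 Repair 6 Repair 4 Repair 1 Repair 5 Repair 3 Repair 7 Repair 2.
Repair 8: 0→3
Repair 9: 3→8
Repair 6: 8→16
Repair 4: 16→27
Repair 1: 27→40
Repair 5: 40→56
Repair 3: 56→75
Repair 7: 75→97
Repair 2: 97→123
Sum = 3+8+16+27+40+56+75+97+123 = 445.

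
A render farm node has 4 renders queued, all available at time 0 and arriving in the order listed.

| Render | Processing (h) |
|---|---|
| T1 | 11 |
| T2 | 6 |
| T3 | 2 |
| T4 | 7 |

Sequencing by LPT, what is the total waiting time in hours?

LPT (decreasing processing time): T1 T4 T2 T3.
T1: waits 0, runs 0→11
T4: waits 11, runs 11→18
T2: waits 18, runs 18→24
T3: waits 24, runs 24→26
Sum = 0+11+18+24 = 53.

53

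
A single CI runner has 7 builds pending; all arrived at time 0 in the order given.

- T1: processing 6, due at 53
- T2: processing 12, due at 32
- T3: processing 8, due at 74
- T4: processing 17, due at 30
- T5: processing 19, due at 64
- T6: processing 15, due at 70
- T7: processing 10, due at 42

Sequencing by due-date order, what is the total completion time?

EDD (increasing due date): T4 T2 T7 T1 T5 T6 T3.
T4: 0→17
T2: 17→29
T7: 29→39
T1: 39→45
T5: 45→64
T6: 64→79
T3: 79→87
Sum = 17+29+39+45+64+79+87 = 360.

360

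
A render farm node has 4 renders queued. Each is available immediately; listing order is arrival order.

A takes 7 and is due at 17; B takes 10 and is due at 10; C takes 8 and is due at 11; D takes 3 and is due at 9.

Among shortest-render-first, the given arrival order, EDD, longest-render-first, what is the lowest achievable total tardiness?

24

SPT (increasing processing time): D A C B.
D: 0→3, due 9, tardiness 0
A: 3→10, due 17, tardiness 0
C: 10→18, due 11, tardiness 7
B: 18→28, due 10, tardiness 18
Sum = 0+0+7+18 = 25.
FIFO (arrival order): A B C D.
A: 0→7, due 17, tardiness 0
B: 7→17, due 10, tardiness 7
C: 17→25, due 11, tardiness 14
D: 25→28, due 9, tardiness 19
Sum = 0+7+14+19 = 40.
EDD (increasing due date): D B C A.
D: 0→3, due 9, tardiness 0
B: 3→13, due 10, tardiness 3
C: 13→21, due 11, tardiness 10
A: 21→28, due 17, tardiness 11
Sum = 0+3+10+11 = 24.
LPT (decreasing processing time): B C A D.
B: 0→10, due 10, tardiness 0
C: 10→18, due 11, tardiness 7
A: 18→25, due 17, tardiness 8
D: 25→28, due 9, tardiness 19
Sum = 0+7+8+19 = 34.
SPT 25, FIFO 40, EDD 24, LPT 34 → minimum 24.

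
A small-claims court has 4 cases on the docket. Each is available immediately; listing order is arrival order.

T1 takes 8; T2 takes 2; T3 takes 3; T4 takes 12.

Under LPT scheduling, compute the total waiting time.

55

LPT (decreasing processing time): T4 T1 T3 T2.
T4: waits 0, runs 0→12
T1: waits 12, runs 12→20
T3: waits 20, runs 20→23
T2: waits 23, runs 23→25
Sum = 0+12+20+23 = 55.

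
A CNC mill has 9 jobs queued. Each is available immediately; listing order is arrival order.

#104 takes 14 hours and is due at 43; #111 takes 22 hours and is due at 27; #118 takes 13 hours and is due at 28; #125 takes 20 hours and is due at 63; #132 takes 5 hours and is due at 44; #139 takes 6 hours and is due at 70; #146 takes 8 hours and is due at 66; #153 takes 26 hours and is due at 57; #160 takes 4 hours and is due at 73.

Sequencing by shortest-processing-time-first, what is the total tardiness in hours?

SPT (increasing processing time): #160 #132 #139 #146 #118 #104 #125 #111 #153.
#160: 0→4, due 73, tardiness 0
#132: 4→9, due 44, tardiness 0
#139: 9→15, due 70, tardiness 0
#146: 15→23, due 66, tardiness 0
#118: 23→36, due 28, tardiness 8
#104: 36→50, due 43, tardiness 7
#125: 50→70, due 63, tardiness 7
#111: 70→92, due 27, tardiness 65
#153: 92→118, due 57, tardiness 61
Sum = 0+0+0+0+8+7+7+65+61 = 148.

148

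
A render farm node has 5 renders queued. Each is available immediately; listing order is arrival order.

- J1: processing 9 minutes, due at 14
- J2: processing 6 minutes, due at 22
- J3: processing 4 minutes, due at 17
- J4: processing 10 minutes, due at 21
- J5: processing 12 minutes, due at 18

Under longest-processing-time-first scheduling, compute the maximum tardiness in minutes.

LPT (decreasing processing time): J5 J4 J1 J2 J3.
J5: 0→12, due 18, tardiness 0
J4: 12→22, due 21, tardiness 1
J1: 22→31, due 14, tardiness 17
J2: 31→37, due 22, tardiness 15
J3: 37→41, due 17, tardiness 24
Maximum = 24.

24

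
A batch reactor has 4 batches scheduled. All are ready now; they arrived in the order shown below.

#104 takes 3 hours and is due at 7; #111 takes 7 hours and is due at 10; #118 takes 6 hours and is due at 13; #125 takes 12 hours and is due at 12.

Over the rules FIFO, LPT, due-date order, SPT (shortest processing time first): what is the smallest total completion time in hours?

56

FIFO (arrival order): #104 #111 #118 #125.
#104: 0→3
#111: 3→10
#118: 10→16
#125: 16→28
Sum = 3+10+16+28 = 57.
LPT (decreasing processing time): #125 #111 #118 #104.
#125: 0→12
#111: 12→19
#118: 19→25
#104: 25→28
Sum = 12+19+25+28 = 84.
EDD (increasing due date): #104 #111 #125 #118.
#104: 0→3
#111: 3→10
#125: 10→22
#118: 22→28
Sum = 3+10+22+28 = 63.
SPT (increasing processing time): #104 #118 #111 #125.
#104: 0→3
#118: 3→9
#111: 9→16
#125: 16→28
Sum = 3+9+16+28 = 56.
FIFO 57, LPT 84, EDD 63, SPT 56 → minimum 56.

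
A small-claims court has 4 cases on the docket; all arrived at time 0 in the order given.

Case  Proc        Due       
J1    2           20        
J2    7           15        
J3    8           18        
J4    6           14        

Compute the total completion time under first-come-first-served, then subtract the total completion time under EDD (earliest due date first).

-12

FIFO (arrival order): J1 J2 J3 J4.
J1: 0→2
J2: 2→9
J3: 9→17
J4: 17→23
Sum = 2+9+17+23 = 51.
EDD (increasing due date): J4 J2 J3 J1.
J4: 0→6
J2: 6→13
J3: 13→21
J1: 21→23
Sum = 6+13+21+23 = 63.
Difference = 51 − 63 = -12.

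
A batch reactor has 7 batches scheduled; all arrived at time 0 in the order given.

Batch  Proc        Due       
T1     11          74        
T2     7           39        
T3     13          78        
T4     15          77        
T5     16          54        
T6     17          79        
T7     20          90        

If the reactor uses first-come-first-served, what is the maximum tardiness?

9

FIFO (arrival order): T1 T2 T3 T4 T5 T6 T7.
T1: 0→11, due 74, tardiness 0
T2: 11→18, due 39, tardiness 0
T3: 18→31, due 78, tardiness 0
T4: 31→46, due 77, tardiness 0
T5: 46→62, due 54, tardiness 8
T6: 62→79, due 79, tardiness 0
T7: 79→99, due 90, tardiness 9
Maximum = 9.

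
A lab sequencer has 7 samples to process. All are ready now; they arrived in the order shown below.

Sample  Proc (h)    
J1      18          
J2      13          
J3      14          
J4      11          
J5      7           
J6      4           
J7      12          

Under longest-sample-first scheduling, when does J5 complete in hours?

LPT (decreasing processing time): J1 J3 J2 J7 J4 J5 J6.
J1: 0→18
J3: 18→32
J2: 32→45
J7: 45→57
J4: 57→68
J5: 68→75

75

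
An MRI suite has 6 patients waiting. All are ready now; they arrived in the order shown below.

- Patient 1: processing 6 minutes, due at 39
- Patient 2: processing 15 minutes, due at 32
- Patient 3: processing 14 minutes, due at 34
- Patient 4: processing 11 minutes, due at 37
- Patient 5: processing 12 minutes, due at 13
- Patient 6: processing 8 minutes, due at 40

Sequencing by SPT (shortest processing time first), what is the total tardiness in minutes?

75

SPT (increasing processing time): Patient 1 Patient 6 Patient 4 Patient 5 Patient 3 Patient 2.
Patient 1: 0→6, due 39, tardiness 0
Patient 6: 6→14, due 40, tardiness 0
Patient 4: 14→25, due 37, tardiness 0
Patient 5: 25→37, due 13, tardiness 24
Patient 3: 37→51, due 34, tardiness 17
Patient 2: 51→66, due 32, tardiness 34
Sum = 0+0+0+24+17+34 = 75.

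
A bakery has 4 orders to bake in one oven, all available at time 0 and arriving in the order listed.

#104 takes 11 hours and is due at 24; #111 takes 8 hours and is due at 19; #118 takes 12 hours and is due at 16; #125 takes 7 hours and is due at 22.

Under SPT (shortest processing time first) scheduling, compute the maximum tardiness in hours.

22

SPT (increasing processing time): #125 #111 #104 #118.
#125: 0→7, due 22, tardiness 0
#111: 7→15, due 19, tardiness 0
#104: 15→26, due 24, tardiness 2
#118: 26→38, due 16, tardiness 22
Maximum = 22.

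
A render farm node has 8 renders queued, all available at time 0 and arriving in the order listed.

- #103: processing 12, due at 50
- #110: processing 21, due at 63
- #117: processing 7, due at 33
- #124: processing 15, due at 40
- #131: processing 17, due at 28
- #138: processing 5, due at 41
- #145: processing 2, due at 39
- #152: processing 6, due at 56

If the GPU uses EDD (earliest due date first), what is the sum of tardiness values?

EDD (increasing due date): #131 #117 #145 #124 #138 #103 #152 #110.
#131: 0→17, due 28, tardiness 0
#117: 17→24, due 33, tardiness 0
#145: 24→26, due 39, tardiness 0
#124: 26→41, due 40, tardiness 1
#138: 41→46, due 41, tardiness 5
#103: 46→58, due 50, tardiness 8
#152: 58→64, due 56, tardiness 8
#110: 64→85, due 63, tardiness 22
Sum = 0+0+0+1+5+8+8+22 = 44.

44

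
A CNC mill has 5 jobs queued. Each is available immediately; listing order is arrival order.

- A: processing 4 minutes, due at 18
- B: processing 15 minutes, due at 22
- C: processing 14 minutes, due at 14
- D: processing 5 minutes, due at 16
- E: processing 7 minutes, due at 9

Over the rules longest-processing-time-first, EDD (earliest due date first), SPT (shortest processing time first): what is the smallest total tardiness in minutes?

LPT (decreasing processing time): B C E D A.
B: 0→15, due 22, tardiness 0
C: 15→29, due 14, tardiness 15
E: 29→36, due 9, tardiness 27
D: 36→41, due 16, tardiness 25
A: 41→45, due 18, tardiness 27
Sum = 0+15+27+25+27 = 94.
EDD (increasing due date): E C D A B.
E: 0→7, due 9, tardiness 0
C: 7→21, due 14, tardiness 7
D: 21→26, due 16, tardiness 10
A: 26→30, due 18, tardiness 12
B: 30→45, due 22, tardiness 23
Sum = 0+7+10+12+23 = 52.
SPT (increasing processing time): A D E C B.
A: 0→4, due 18, tardiness 0
D: 4→9, due 16, tardiness 0
E: 9→16, due 9, tardiness 7
C: 16→30, due 14, tardiness 16
B: 30→45, due 22, tardiness 23
Sum = 0+0+7+16+23 = 46.
LPT 94, EDD 52, SPT 46 → minimum 46.

46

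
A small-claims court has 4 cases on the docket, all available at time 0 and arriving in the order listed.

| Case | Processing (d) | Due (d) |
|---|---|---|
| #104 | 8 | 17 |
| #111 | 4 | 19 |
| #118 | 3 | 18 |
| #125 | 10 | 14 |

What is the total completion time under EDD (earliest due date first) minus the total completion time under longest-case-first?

EDD (increasing due date): #125 #104 #118 #111.
#125: 0→10
#104: 10→18
#118: 18→21
#111: 21→25
Sum = 10+18+21+25 = 74.
LPT (decreasing processing time): #125 #104 #111 #118.
#125: 0→10
#104: 10→18
#111: 18→22
#118: 22→25
Sum = 10+18+22+25 = 75.
Difference = 74 − 75 = -1.

-1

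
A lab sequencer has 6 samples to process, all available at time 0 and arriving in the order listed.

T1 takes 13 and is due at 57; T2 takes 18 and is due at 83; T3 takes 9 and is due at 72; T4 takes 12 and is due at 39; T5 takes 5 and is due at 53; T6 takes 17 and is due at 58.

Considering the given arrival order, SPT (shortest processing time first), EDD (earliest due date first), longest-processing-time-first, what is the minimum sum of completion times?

214

FIFO (arrival order): T1 T2 T3 T4 T5 T6.
T1: 0→13
T2: 13→31
T3: 31→40
T4: 40→52
T5: 52→57
T6: 57→74
Sum = 13+31+40+52+57+74 = 267.
SPT (increasing processing time): T5 T3 T4 T1 T6 T2.
T5: 0→5
T3: 5→14
T4: 14→26
T1: 26→39
T6: 39→56
T2: 56→74
Sum = 5+14+26+39+56+74 = 214.
EDD (increasing due date): T4 T5 T1 T6 T3 T2.
T4: 0→12
T5: 12→17
T1: 17→30
T6: 30→47
T3: 47→56
T2: 56→74
Sum = 12+17+30+47+56+74 = 236.
LPT (decreasing processing time): T2 T6 T1 T4 T3 T5.
T2: 0→18
T6: 18→35
T1: 35→48
T4: 48→60
T3: 60→69
T5: 69→74
Sum = 18+35+48+60+69+74 = 304.
FIFO 267, SPT 214, EDD 236, LPT 304 → minimum 214.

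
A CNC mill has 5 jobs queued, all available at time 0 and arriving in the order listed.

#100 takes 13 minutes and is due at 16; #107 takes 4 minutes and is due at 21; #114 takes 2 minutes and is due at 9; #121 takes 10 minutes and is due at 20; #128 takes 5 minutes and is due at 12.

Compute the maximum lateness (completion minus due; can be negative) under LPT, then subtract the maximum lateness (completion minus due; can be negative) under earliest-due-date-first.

LPT (decreasing processing time): #100 #121 #128 #107 #114.
#100: 0→13, due 16, lateness -3
#121: 13→23, due 20, lateness 3
#128: 23→28, due 12, lateness 16
#107: 28→32, due 21, lateness 11
#114: 32→34, due 9, lateness 25
Maximum = 25.
EDD (increasing due date): #114 #128 #100 #121 #107.
#114: 0→2, due 9, lateness -7
#128: 2→7, due 12, lateness -5
#100: 7→20, due 16, lateness 4
#121: 20→30, due 20, lateness 10
#107: 30→34, due 21, lateness 13
Maximum = 13.
Difference = 25 − 13 = 12.

12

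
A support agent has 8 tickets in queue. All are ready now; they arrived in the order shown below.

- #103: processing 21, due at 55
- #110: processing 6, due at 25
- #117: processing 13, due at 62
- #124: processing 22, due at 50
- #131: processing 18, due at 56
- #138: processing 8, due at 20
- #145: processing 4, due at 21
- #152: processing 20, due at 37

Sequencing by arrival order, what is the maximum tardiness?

FIFO (arrival order): #103 #110 #117 #124 #131 #138 #145 #152.
#103: 0→21, due 55, tardiness 0
#110: 21→27, due 25, tardiness 2
#117: 27→40, due 62, tardiness 0
#124: 40→62, due 50, tardiness 12
#131: 62→80, due 56, tardiness 24
#138: 80→88, due 20, tardiness 68
#145: 88→92, due 21, tardiness 71
#152: 92→112, due 37, tardiness 75
Maximum = 75.

75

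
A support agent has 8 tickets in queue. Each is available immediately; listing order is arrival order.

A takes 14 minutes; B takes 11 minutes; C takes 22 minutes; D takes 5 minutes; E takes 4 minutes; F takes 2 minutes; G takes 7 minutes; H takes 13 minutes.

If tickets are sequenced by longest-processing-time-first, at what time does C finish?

LPT (decreasing processing time): C A H B G D E F.
C: 0→22

22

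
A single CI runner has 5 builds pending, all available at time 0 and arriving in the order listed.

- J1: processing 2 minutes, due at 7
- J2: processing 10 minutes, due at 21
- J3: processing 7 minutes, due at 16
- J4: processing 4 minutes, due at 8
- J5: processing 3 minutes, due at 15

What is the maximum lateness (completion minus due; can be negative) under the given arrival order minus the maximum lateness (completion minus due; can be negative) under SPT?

10

FIFO (arrival order): J1 J2 J3 J4 J5.
J1: 0→2, due 7, lateness -5
J2: 2→12, due 21, lateness -9
J3: 12→19, due 16, lateness 3
J4: 19→23, due 8, lateness 15
J5: 23→26, due 15, lateness 11
Maximum = 15.
SPT (increasing processing time): J1 J5 J4 J3 J2.
J1: 0→2, due 7, lateness -5
J5: 2→5, due 15, lateness -10
J4: 5→9, due 8, lateness 1
J3: 9→16, due 16, lateness 0
J2: 16→26, due 21, lateness 5
Maximum = 5.
Difference = 15 − 5 = 10.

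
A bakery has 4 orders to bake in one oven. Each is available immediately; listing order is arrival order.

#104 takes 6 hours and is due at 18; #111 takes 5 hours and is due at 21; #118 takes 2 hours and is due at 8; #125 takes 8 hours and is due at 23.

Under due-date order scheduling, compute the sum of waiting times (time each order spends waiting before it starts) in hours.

EDD (increasing due date): #118 #104 #111 #125.
#118: waits 0, runs 0→2
#104: waits 2, runs 2→8
#111: waits 8, runs 8→13
#125: waits 13, runs 13→21
Sum = 0+2+8+13 = 23.

23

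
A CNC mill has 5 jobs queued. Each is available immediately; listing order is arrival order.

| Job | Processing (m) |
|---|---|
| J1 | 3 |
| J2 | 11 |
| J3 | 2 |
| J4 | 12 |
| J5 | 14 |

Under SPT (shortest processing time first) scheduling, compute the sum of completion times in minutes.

SPT (increasing processing time): J3 J1 J2 J4 J5.
J3: 0→2
J1: 2→5
J2: 5→16
J4: 16→28
J5: 28→42
Sum = 2+5+16+28+42 = 93.

93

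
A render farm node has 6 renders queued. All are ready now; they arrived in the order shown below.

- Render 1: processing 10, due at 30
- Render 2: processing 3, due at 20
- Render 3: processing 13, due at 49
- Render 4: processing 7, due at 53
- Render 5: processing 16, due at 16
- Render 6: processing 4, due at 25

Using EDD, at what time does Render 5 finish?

EDD (increasing due date): Render 5 Render 2 Render 6 Render 1 Render 3 Render 4.
Render 5: 0→16

16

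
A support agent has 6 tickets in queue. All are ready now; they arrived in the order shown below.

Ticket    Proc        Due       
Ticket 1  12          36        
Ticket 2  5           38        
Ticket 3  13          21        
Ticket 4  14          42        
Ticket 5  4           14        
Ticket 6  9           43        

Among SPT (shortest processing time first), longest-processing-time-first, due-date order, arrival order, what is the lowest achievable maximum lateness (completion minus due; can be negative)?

14

SPT (increasing processing time): Ticket 5 Ticket 2 Ticket 6 Ticket 1 Ticket 3 Ticket 4.
Ticket 5: 0→4, due 14, lateness -10
Ticket 2: 4→9, due 38, lateness -29
Ticket 6: 9→18, due 43, lateness -25
Ticket 1: 18→30, due 36, lateness -6
Ticket 3: 30→43, due 21, lateness 22
Ticket 4: 43→57, due 42, lateness 15
Maximum = 22.
LPT (decreasing processing time): Ticket 4 Ticket 3 Ticket 1 Ticket 6 Ticket 2 Ticket 5.
Ticket 4: 0→14, due 42, lateness -28
Ticket 3: 14→27, due 21, lateness 6
Ticket 1: 27→39, due 36, lateness 3
Ticket 6: 39→48, due 43, lateness 5
Ticket 2: 48→53, due 38, lateness 15
Ticket 5: 53→57, due 14, lateness 43
Maximum = 43.
EDD (increasing due date): Ticket 5 Ticket 3 Ticket 1 Ticket 2 Ticket 4 Ticket 6.
Ticket 5: 0→4, due 14, lateness -10
Ticket 3: 4→17, due 21, lateness -4
Ticket 1: 17→29, due 36, lateness -7
Ticket 2: 29→34, due 38, lateness -4
Ticket 4: 34→48, due 42, lateness 6
Ticket 6: 48→57, due 43, lateness 14
Maximum = 14.
FIFO (arrival order): Ticket 1 Ticket 2 Ticket 3 Ticket 4 Ticket 5 Ticket 6.
Ticket 1: 0→12, due 36, lateness -24
Ticket 2: 12→17, due 38, lateness -21
Ticket 3: 17→30, due 21, lateness 9
Ticket 4: 30→44, due 42, lateness 2
Ticket 5: 44→48, due 14, lateness 34
Ticket 6: 48→57, due 43, lateness 14
Maximum = 34.
SPT 22, LPT 43, EDD 14, FIFO 34 → minimum 14.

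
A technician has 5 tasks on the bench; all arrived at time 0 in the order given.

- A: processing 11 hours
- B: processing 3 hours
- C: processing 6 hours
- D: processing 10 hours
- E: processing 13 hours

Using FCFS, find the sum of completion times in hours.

118

FIFO (arrival order): A B C D E.
A: 0→11
B: 11→14
C: 14→20
D: 20→30
E: 30→43
Sum = 11+14+20+30+43 = 118.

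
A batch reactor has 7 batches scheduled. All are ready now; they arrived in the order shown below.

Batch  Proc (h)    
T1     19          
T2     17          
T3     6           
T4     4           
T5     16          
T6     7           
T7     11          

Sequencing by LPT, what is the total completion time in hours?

396

LPT (decreasing processing time): T1 T2 T5 T7 T6 T3 T4.
T1: 0→19
T2: 19→36
T5: 36→52
T7: 52→63
T6: 63→70
T3: 70→76
T4: 76→80
Sum = 19+36+52+63+70+76+80 = 396.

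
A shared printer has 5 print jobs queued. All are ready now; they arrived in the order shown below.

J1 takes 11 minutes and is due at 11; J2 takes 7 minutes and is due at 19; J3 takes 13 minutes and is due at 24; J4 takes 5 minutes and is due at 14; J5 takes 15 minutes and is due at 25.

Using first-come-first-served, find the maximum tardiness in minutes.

FIFO (arrival order): J1 J2 J3 J4 J5.
J1: 0→11, due 11, tardiness 0
J2: 11→18, due 19, tardiness 0
J3: 18→31, due 24, tardiness 7
J4: 31→36, due 14, tardiness 22
J5: 36→51, due 25, tardiness 26
Maximum = 26.

26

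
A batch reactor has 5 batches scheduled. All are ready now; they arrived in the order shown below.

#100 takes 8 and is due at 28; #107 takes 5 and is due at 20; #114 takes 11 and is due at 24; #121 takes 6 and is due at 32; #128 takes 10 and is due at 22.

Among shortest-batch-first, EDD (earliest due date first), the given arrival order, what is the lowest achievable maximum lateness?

8

SPT (increasing processing time): #107 #121 #100 #128 #114.
#107: 0→5, due 20, lateness -15
#121: 5→11, due 32, lateness -21
#100: 11→19, due 28, lateness -9
#128: 19→29, due 22, lateness 7
#114: 29→40, due 24, lateness 16
Maximum = 16.
EDD (increasing due date): #107 #128 #114 #100 #121.
#107: 0→5, due 20, lateness -15
#128: 5→15, due 22, lateness -7
#114: 15→26, due 24, lateness 2
#100: 26→34, due 28, lateness 6
#121: 34→40, due 32, lateness 8
Maximum = 8.
FIFO (arrival order): #100 #107 #114 #121 #128.
#100: 0→8, due 28, lateness -20
#107: 8→13, due 20, lateness -7
#114: 13→24, due 24, lateness 0
#121: 24→30, due 32, lateness -2
#128: 30→40, due 22, lateness 18
Maximum = 18.
SPT 16, EDD 8, FIFO 18 → minimum 8.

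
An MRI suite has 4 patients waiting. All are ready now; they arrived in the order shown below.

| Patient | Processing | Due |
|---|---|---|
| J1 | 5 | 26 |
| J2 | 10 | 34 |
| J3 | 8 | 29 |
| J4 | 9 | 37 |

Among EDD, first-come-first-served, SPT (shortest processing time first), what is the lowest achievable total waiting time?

40

EDD (increasing due date): J1 J3 J2 J4.
J1: waits 0, runs 0→5
J3: waits 5, runs 5→13
J2: waits 13, runs 13→23
J4: waits 23, runs 23→32
Sum = 0+5+13+23 = 41.
FIFO (arrival order): J1 J2 J3 J4.
J1: waits 0, runs 0→5
J2: waits 5, runs 5→15
J3: waits 15, runs 15→23
J4: waits 23, runs 23→32
Sum = 0+5+15+23 = 43.
SPT (increasing processing time): J1 J3 J4 J2.
J1: waits 0, runs 0→5
J3: waits 5, runs 5→13
J4: waits 13, runs 13→22
J2: waits 22, runs 22→32
Sum = 0+5+13+22 = 40.
EDD 41, FIFO 43, SPT 40 → minimum 40.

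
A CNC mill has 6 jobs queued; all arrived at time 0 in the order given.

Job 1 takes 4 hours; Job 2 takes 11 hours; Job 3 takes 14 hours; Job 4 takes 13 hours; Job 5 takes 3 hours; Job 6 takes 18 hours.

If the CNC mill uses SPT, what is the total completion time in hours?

167

SPT (increasing processing time): Job 5 Job 1 Job 2 Job 4 Job 3 Job 6.
Job 5: 0→3
Job 1: 3→7
Job 2: 7→18
Job 4: 18→31
Job 3: 31→45
Job 6: 45→63
Sum = 3+7+18+31+45+63 = 167.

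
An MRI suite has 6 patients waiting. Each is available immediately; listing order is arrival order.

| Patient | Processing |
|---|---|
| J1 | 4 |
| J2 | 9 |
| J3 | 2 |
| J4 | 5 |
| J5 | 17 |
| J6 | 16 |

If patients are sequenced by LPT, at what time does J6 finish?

LPT (decreasing processing time): J5 J6 J2 J4 J1 J3.
J5: 0→17
J6: 17→33

33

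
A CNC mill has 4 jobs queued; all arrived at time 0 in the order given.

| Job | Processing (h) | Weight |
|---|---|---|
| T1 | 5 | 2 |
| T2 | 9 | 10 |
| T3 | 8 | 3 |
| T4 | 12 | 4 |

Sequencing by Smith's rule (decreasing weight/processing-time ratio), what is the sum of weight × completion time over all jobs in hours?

320

WSPT (decreasing weight/processing-time ratio): T2 T1 T3 T4.
T2: finishes 9, weight 10, w·C = 90
T1: finishes 14, weight 2, w·C = 28
T3: finishes 22, weight 3, w·C = 66
T4: finishes 34, weight 4, w·C = 136
Sum = 90+28+66+136 = 320.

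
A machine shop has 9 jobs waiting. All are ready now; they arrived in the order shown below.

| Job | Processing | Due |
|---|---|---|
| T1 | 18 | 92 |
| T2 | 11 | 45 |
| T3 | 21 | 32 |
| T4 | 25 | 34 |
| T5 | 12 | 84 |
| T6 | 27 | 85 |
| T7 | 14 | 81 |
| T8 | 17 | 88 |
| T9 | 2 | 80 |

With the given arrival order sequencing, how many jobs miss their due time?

FIFO (arrival order): T1 T2 T3 T4 T5 T6 T7 T8 T9.
T1: 0→18, due 92, tardiness 0
T2: 18→29, due 45, tardiness 0
T3: 29→50, due 32, tardiness 18
T4: 50→75, due 34, tardiness 41
T5: 75→87, due 84, tardiness 3
T6: 87→114, due 85, tardiness 29
T7: 114→128, due 81, tardiness 47
T8: 128→145, due 88, tardiness 57
T9: 145→147, due 80, tardiness 67
Late jobs: 7.

7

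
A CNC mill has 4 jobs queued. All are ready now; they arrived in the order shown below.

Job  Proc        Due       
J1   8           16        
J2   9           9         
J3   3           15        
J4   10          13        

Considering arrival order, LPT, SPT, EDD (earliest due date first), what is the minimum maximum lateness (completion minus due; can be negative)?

FIFO (arrival order): J1 J2 J3 J4.
J1: 0→8, due 16, lateness -8
J2: 8→17, due 9, lateness 8
J3: 17→20, due 15, lateness 5
J4: 20→30, due 13, lateness 17
Maximum = 17.
LPT (decreasing processing time): J4 J2 J1 J3.
J4: 0→10, due 13, lateness -3
J2: 10→19, due 9, lateness 10
J1: 19→27, due 16, lateness 11
J3: 27→30, due 15, lateness 15
Maximum = 15.
SPT (increasing processing time): J3 J1 J2 J4.
J3: 0→3, due 15, lateness -12
J1: 3→11, due 16, lateness -5
J2: 11→20, due 9, lateness 11
J4: 20→30, due 13, lateness 17
Maximum = 17.
EDD (increasing due date): J2 J4 J3 J1.
J2: 0→9, due 9, lateness 0
J4: 9→19, due 13, lateness 6
J3: 19→22, due 15, lateness 7
J1: 22→30, due 16, lateness 14
Maximum = 14.
FIFO 17, LPT 15, SPT 17, EDD 14 → minimum 14.

14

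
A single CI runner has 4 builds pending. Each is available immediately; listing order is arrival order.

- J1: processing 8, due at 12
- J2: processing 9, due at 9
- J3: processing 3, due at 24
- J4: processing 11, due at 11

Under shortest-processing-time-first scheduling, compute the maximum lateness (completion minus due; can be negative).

20

SPT (increasing processing time): J3 J1 J2 J4.
J3: 0→3, due 24, lateness -21
J1: 3→11, due 12, lateness -1
J2: 11→20, due 9, lateness 11
J4: 20→31, due 11, lateness 20
Maximum = 20.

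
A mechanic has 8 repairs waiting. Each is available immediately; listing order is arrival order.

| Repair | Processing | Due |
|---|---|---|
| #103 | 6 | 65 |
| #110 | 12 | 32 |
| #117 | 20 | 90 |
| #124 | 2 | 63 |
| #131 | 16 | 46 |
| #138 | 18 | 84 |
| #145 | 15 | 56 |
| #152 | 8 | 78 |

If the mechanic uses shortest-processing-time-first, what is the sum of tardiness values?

20

SPT (increasing processing time): #124 #103 #152 #110 #145 #131 #138 #117.
#124: 0→2, due 63, tardiness 0
#103: 2→8, due 65, tardiness 0
#152: 8→16, due 78, tardiness 0
#110: 16→28, due 32, tardiness 0
#145: 28→43, due 56, tardiness 0
#131: 43→59, due 46, tardiness 13
#138: 59→77, due 84, tardiness 0
#117: 77→97, due 90, tardiness 7
Sum = 0+0+0+0+0+13+0+7 = 20.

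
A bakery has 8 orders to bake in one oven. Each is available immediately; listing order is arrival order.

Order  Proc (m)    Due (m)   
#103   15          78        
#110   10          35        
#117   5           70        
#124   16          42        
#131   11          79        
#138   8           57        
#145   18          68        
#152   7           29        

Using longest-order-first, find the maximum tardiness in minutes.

LPT (decreasing processing time): #145 #124 #103 #131 #110 #138 #152 #117.
#145: 0→18, due 68, tardiness 0
#124: 18→34, due 42, tardiness 0
#103: 34→49, due 78, tardiness 0
#131: 49→60, due 79, tardiness 0
#110: 60→70, due 35, tardiness 35
#138: 70→78, due 57, tardiness 21
#152: 78→85, due 29, tardiness 56
#117: 85→90, due 70, tardiness 20
Maximum = 56.

56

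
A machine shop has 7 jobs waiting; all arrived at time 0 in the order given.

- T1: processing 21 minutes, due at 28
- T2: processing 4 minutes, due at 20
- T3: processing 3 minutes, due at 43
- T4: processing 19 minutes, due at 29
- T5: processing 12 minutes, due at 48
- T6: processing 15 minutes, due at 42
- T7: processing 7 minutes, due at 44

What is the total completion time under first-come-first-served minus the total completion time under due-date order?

FIFO (arrival order): T1 T2 T3 T4 T5 T6 T7.
T1: 0→21
T2: 21→25
T3: 25→28
T4: 28→47
T5: 47→59
T6: 59→74
T7: 74→81
Sum = 21+25+28+47+59+74+81 = 335.
EDD (increasing due date): T2 T1 T4 T6 T3 T7 T5.
T2: 0→4
T1: 4→25
T4: 25→44
T6: 44→59
T3: 59→62
T7: 62→69
T5: 69→81
Sum = 4+25+44+59+62+69+81 = 344.
Difference = 335 − 344 = -9.

-9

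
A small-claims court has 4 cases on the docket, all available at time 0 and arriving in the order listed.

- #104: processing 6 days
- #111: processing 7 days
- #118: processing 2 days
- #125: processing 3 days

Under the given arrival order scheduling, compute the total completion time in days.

52

FIFO (arrival order): #104 #111 #118 #125.
#104: 0→6
#111: 6→13
#118: 13→15
#125: 15→18
Sum = 6+13+15+18 = 52.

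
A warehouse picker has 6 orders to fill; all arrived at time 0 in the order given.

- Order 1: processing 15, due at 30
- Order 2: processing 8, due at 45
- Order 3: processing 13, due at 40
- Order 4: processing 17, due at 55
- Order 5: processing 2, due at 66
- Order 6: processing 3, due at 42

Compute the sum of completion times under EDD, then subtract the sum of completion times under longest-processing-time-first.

EDD (increasing due date): Order 1 Order 3 Order 6 Order 2 Order 4 Order 5.
Order 1: 0→15
Order 3: 15→28
Order 6: 28→31
Order 2: 31→39
Order 4: 39→56
Order 5: 56→58
Sum = 15+28+31+39+56+58 = 227.
LPT (decreasing processing time): Order 4 Order 1 Order 3 Order 2 Order 6 Order 5.
Order 4: 0→17
Order 1: 17→32
Order 3: 32→45
Order 2: 45→53
Order 6: 53→56
Order 5: 56→58
Sum = 17+32+45+53+56+58 = 261.
Difference = 227 − 261 = -34.

-34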